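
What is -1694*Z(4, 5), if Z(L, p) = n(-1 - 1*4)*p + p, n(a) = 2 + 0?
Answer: -25410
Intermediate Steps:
n(a) = 2
Z(L, p) = 3*p (Z(L, p) = 2*p + p = 3*p)
-1694*Z(4, 5) = -5082*5 = -1694*15 = -25410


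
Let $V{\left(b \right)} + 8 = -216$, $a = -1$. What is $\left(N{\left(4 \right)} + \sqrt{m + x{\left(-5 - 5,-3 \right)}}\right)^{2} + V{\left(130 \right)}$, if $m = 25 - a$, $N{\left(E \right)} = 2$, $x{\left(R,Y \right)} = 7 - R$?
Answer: $-177 + 4 \sqrt{43} \approx -150.77$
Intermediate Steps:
$V{\left(b \right)} = -224$ ($V{\left(b \right)} = -8 - 216 = -224$)
$m = 26$ ($m = 25 - -1 = 25 + 1 = 26$)
$\left(N{\left(4 \right)} + \sqrt{m + x{\left(-5 - 5,-3 \right)}}\right)^{2} + V{\left(130 \right)} = \left(2 + \sqrt{26 + \left(7 - \left(-5 - 5\right)\right)}\right)^{2} - 224 = \left(2 + \sqrt{26 + \left(7 - -10\right)}\right)^{2} - 224 = \left(2 + \sqrt{26 + \left(7 + 10\right)}\right)^{2} - 224 = \left(2 + \sqrt{26 + 17}\right)^{2} - 224 = \left(2 + \sqrt{43}\right)^{2} - 224 = -224 + \left(2 + \sqrt{43}\right)^{2}$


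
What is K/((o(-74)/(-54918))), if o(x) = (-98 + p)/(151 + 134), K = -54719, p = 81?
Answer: -856441541970/17 ≈ -5.0379e+10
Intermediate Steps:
o(x) = -17/285 (o(x) = (-98 + 81)/(151 + 134) = -17/285)
K/((o(-74)/(-54918))) = -54719/((-17/285/(-54918))) = -54719/((-17/285*(-1/54918))) = -54719/17/15651630 = -54719*15651630/17 = -856441541970/17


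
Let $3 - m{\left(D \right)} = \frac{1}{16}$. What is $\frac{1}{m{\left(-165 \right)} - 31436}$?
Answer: $- \frac{16}{502929} \approx -3.1814 \cdot 10^{-5}$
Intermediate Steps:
$m{\left(D \right)} = \frac{47}{16}$ ($m{\left(D \right)} = 3 - \frac{1}{16} = \frac{47}{16}$)
$\frac{1}{m{\left(-165 \right)} - 31436} = \frac{1}{\frac{47}{16} - 31436} = \frac{1}{- \frac{502929}{16}} = - \frac{16}{502929}$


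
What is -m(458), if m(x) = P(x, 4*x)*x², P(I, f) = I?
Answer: -96071912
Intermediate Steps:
m(x) = x³ (m(x) = x*x² = x³)
-m(458) = -1*458³ = -1*96071912 = -96071912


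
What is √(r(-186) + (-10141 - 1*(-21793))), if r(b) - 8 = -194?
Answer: 21*√26 ≈ 107.08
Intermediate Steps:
r(b) = -186 (r(b) = 8 - 194 = -186)
√(r(-186) + (-10141 - 1*(-21793))) = √(-186 + (-10141 - 1*(-21793))) = √(-186 + (-10141 + 21793)) = √(-186 + 11652) = √11466 = 21*√26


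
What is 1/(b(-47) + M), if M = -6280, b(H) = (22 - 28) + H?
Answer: -1/6333 ≈ -0.00015790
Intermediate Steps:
b(H) = -6 + H
1/(b(-47) + M) = 1/((-6 - 47) - 6280) = 1/(-53 - 6280) = 1/(-6333) = -1/6333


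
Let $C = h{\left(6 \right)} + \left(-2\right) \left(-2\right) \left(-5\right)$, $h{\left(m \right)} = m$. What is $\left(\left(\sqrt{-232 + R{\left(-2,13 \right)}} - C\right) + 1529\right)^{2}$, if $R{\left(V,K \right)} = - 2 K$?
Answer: $\left(1543 + i \sqrt{258}\right)^{2} \approx 2.3806 \cdot 10^{6} + 4.957 \cdot 10^{4} i$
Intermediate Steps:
$C = -14$ ($C = 6 + \left(-2\right) \left(-2\right) \left(-5\right) = 6 + 4 \left(-5\right) = 6 - 20 = -14$)
$\left(\left(\sqrt{-232 + R{\left(-2,13 \right)}} - C\right) + 1529\right)^{2} = \left(\left(\sqrt{-232 - 26} - -14\right) + 1529\right)^{2} = \left(\left(\sqrt{-232 - 26} + 14\right) + 1529\right)^{2} = \left(\left(\sqrt{-258} + 14\right) + 1529\right)^{2} = \left(\left(i \sqrt{258} + 14\right) + 1529\right)^{2} = \left(\left(14 + i \sqrt{258}\right) + 1529\right)^{2} = \left(1543 + i \sqrt{258}\right)^{2}$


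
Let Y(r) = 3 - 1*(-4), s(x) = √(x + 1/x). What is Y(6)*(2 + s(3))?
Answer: 14 + 7*√30/3 ≈ 26.780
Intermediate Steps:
Y(r) = 7 (Y(r) = 3 + 4 = 7)
Y(6)*(2 + s(3)) = 7*(2 + √(3 + 1/3)) = 7*(2 + √(3 + ⅓)) = 7*(2 + √(10/3)) = 7*(2 + √30/3) = 14 + 7*√30/3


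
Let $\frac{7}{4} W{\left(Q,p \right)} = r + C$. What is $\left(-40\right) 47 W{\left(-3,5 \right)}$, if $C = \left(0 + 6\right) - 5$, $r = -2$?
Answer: $\frac{7520}{7} \approx 1074.3$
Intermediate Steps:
$C = 1$ ($C = 6 - 5 = 1$)
$W{\left(Q,p \right)} = - \frac{4}{7}$ ($W{\left(Q,p \right)} = \frac{4 \left(-2 + 1\right)}{7} = \frac{4}{7} \left(-1\right) = - \frac{4}{7}$)
$\left(-40\right) 47 W{\left(-3,5 \right)} = \left(-40\right) 47 \left(- \frac{4}{7}\right) = \left(-1880\right) \left(- \frac{4}{7}\right) = \frac{7520}{7}$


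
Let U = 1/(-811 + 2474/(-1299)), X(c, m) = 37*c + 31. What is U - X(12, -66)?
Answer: -501583724/1055963 ≈ -475.00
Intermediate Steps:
X(c, m) = 31 + 37*c
U = -1299/1055963 (U = 1/(-811 + 2474*(-1/1299)) = 1/(-811 - 2474/1299) = 1/(-1055963/1299) = -1299/1055963 ≈ -0.0012302)
U - X(12, -66) = -1299/1055963 - (31 + 37*12) = -1299/1055963 - (31 + 444) = -1299/1055963 - 1*475 = -1299/1055963 - 475 = -501583724/1055963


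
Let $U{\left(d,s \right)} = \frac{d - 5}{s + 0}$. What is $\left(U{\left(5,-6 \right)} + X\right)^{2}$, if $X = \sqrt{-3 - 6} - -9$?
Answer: $72 + 54 i \approx 72.0 + 54.0 i$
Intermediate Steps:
$X = 9 + 3 i$ ($X = \sqrt{-9} + 9 = 3 i + 9 = 9 + 3 i \approx 9.0 + 3.0 i$)
$U{\left(d,s \right)} = \frac{-5 + d}{s}$
$\left(U{\left(5,-6 \right)} + X\right)^{2} = \left(\frac{-5 + 5}{-6} + \left(9 + 3 i\right)\right)^{2} = \left(\left(- \frac{1}{6}\right) 0 + \left(9 + 3 i\right)\right)^{2} = \left(0 + \left(9 + 3 i\right)\right)^{2} = \left(9 + 3 i\right)^{2}$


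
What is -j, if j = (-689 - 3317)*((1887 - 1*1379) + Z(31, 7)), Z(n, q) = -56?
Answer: 1810712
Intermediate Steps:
j = -1810712 (j = (-689 - 3317)*((1887 - 1*1379) - 56) = -4006*((1887 - 1379) - 56) = -4006*(508 - 56) = -4006*452 = -1810712)
-j = -1*(-1810712) = 1810712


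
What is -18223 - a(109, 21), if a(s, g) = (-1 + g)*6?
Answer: -18343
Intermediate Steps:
a(s, g) = -6 + 6*g
-18223 - a(109, 21) = -18223 - (-6 + 6*21) = -18223 - (-6 + 126) = -18223 - 1*120 = -18223 - 120 = -18343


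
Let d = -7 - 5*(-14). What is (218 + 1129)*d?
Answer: 84861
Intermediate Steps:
d = 63 (d = -7 + 70 = 63)
(218 + 1129)*d = (218 + 1129)*63 = 1347*63 = 84861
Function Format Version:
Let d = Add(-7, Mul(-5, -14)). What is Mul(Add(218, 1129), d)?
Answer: 84861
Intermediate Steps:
d = 63 (d = Add(-7, 70) = 63)
Mul(Add(218, 1129), d) = Mul(Add(218, 1129), 63) = Mul(1347, 63) = 84861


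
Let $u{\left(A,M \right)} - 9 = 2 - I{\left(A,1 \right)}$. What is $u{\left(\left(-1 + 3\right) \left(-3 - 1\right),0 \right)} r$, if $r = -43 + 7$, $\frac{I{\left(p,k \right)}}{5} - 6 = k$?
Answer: $864$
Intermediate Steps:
$I{\left(p,k \right)} = 30 + 5 k$
$u{\left(A,M \right)} = -24$ ($u{\left(A,M \right)} = 9 - \left(28 + 5\right) = 9 + \left(2 - \left(30 + 5\right)\right) = 9 + \left(2 - 35\right) = 9 - 33 = -24$)
$r = -36$
$u{\left(\left(-1 + 3\right) \left(-3 - 1\right),0 \right)} r = \left(-24\right) \left(-36\right) = 864$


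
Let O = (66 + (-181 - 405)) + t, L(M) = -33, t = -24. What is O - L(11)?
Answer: -511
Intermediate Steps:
O = -544 (O = (66 + (-181 - 405)) - 24 = (66 - 586) - 24 = -520 - 24 = -544)
O - L(11) = -544 - 1*(-33) = -544 + 33 = -511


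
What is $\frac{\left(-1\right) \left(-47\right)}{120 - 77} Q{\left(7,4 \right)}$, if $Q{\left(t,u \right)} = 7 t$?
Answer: $\frac{2303}{43} \approx 53.558$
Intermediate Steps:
$\frac{\left(-1\right) \left(-47\right)}{120 - 77} Q{\left(7,4 \right)} = \frac{\left(-1\right) \left(-47\right)}{120 - 77} \cdot 7 \cdot 7 = \frac{1}{43} \cdot 47 \cdot 49 = \frac{47}{43} \cdot 49 = \frac{2303}{43}$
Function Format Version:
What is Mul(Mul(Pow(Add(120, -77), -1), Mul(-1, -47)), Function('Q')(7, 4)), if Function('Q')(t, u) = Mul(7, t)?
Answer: Rational(2303, 43) ≈ 53.558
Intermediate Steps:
Mul(Mul(Pow(Add(120, -77), -1), Mul(-1, -47)), Function('Q')(7, 4)) = Mul(Mul(Pow(Add(120, -77), -1), Mul(-1, -47)), Mul(7, 7)) = Mul(Mul(Pow(43, -1), 47), 49) = Mul(Mul(Rational(1, 43), 47), 49) = Mul(Rational(47, 43), 49) = Rational(2303, 43)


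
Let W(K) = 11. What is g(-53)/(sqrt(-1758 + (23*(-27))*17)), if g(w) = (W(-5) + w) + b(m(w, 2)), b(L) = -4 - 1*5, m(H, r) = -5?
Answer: 17*I*sqrt(12315)/4105 ≈ 0.45957*I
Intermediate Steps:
b(L) = -9 (b(L) = -4 - 5 = -9)
g(w) = 2 + w (g(w) = (11 + w) - 9 = 2 + w)
g(-53)/(sqrt(-1758 + (23*(-27))*17)) = (2 - 53)/(sqrt(-1758 + (23*(-27))*17)) = -51/sqrt(-1758 - 621*17) = -51/sqrt(-1758 - 10557) = -51*(-I*sqrt(12315)/12315) = -(-17)*I*sqrt(12315)/4105 = 17*I*sqrt(12315)/4105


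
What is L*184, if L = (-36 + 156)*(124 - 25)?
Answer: 2185920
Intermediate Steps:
L = 11880 (L = 120*99 = 11880)
L*184 = 11880*184 = 2185920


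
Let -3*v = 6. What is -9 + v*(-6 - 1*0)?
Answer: 3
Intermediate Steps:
v = -2 (v = -⅓*6 = -2)
-9 + v*(-6 - 1*0) = -9 - 2*(-6 - 1*0) = -9 - 2*(-6 + 0) = -9 - 2*(-6) = -9 + 12 = 3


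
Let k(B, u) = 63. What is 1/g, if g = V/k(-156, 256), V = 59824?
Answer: 63/59824 ≈ 0.0010531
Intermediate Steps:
g = 59824/63 ≈ 949.59
1/g = 1/(59824/63) = 63/59824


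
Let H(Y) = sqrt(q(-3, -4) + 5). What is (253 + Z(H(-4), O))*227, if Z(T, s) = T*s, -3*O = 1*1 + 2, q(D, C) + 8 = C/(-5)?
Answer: 57431 - 227*I*sqrt(55)/5 ≈ 57431.0 - 336.7*I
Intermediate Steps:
q(D, C) = -8 - C/5 (q(D, C) = -8 + C/(-5) = -8 + C*(-1/5) = -8 - C/5)
O = -1 (O = -(1*1 + 2)/3 = -(1 + 2)/3 = -1/3*3 = -1)
H(Y) = I*sqrt(55)/5 (H(Y) = sqrt((-8 - 1/5*(-4)) + 5) = sqrt((-8 + 4/5) + 5) = sqrt(-36/5 + 5) = sqrt(-11/5) = I*sqrt(55)/5)
(253 + Z(H(-4), O))*227 = (253 + (I*sqrt(55)/5)*(-1))*227 = (253 - I*sqrt(55)/5)*227 = 57431 - 227*I*sqrt(55)/5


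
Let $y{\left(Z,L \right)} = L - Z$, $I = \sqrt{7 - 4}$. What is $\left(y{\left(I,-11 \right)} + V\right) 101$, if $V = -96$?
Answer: $-10807 - 101 \sqrt{3} \approx -10982.0$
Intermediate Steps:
$I = \sqrt{3} \approx 1.732$
$\left(y{\left(I,-11 \right)} + V\right) 101 = \left(\left(-11 - \sqrt{3}\right) - 96\right) 101 = \left(-107 - \sqrt{3}\right) 101 = -10807 - 101 \sqrt{3}$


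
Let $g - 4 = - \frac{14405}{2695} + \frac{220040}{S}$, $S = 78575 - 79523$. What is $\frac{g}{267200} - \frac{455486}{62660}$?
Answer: $- \frac{31097880463555}{4277538737472} \approx -7.27$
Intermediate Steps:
$S = -948$ ($S = 78575 - 79523 = -948$)
$g = - \frac{29822215}{127743}$ ($g = 4 + \left(- \frac{14405}{2695} + \frac{220040}{-948}\right) = 4 + \left(\left(-14405\right) \frac{1}{2695} + 220040 \left(- \frac{1}{948}\right)\right) = 4 - \frac{30333187}{127743} = - \frac{29822215}{127743} \approx -233.45$)
$\frac{g}{267200} - \frac{455486}{62660} = - \frac{29822215}{127743 \cdot 267200} - \frac{455486}{62660} = \left(- \frac{29822215}{127743}\right) \frac{1}{267200} - \frac{227743}{31330} = - \frac{5964443}{6826585920} - \frac{227743}{31330} = - \frac{31097880463555}{4277538737472}$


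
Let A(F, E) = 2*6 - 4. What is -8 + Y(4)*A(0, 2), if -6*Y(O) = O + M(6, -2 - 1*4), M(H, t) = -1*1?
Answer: -12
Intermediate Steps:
A(F, E) = 8 (A(F, E) = 12 - 4 = 8)
M(H, t) = -1
Y(O) = ⅙ - O/6 (Y(O) = -(O - 1)/6 = -(-1 + O)/6 = ⅙ - O/6)
-8 + Y(4)*A(0, 2) = -8 + (⅙ - ⅙*4)*8 = -8 + (⅙ - ⅔)*8 = -8 - ½*8 = -8 - 4 = -12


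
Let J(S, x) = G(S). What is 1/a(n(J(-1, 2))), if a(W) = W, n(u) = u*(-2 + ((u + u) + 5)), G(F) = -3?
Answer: 1/9 ≈ 0.11111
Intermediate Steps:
J(S, x) = -3
n(u) = u*(3 + 2*u) (n(u) = u*(-2 + (2*u + 5)) = u*(-2 + (5 + 2*u)) = u*(3 + 2*u))
1/a(n(J(-1, 2))) = 1/(-3*(3 + 2*(-3))) = 1/(-3*(3 - 6)) = 1/(-3*(-3)) = 1/9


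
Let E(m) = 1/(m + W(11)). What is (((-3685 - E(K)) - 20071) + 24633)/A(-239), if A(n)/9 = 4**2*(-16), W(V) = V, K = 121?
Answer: -115763/304128 ≈ -0.38064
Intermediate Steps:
E(m) = 1/(11 + m) (E(m) = 1/(m + 11) = 1/(11 + m))
A(n) = -2304 (A(n) = 9*(4**2*(-16)) = 9*(16*(-16)) = 9*(-256) = -2304)
(((-3685 - E(K)) - 20071) + 24633)/A(-239) = (((-3685 - 1/(11 + 121)) - 20071) + 24633)/(-2304) = (((-3685 - 1/132) - 20071) + 24633)*(-1/2304) = ((-486421/132 - 20071) + 24633)*(-1/2304) = (-3135793/132 + 24633)*(-1/2304) = (115763/132)*(-1/2304) = -115763/304128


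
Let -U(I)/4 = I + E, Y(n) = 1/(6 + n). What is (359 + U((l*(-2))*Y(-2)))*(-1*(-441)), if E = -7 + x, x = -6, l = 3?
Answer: 183897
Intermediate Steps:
E = -13 (E = -7 - 6 = -13)
U(I) = 52 - 4*I (U(I) = -4*(I - 13) = -4*(-13 + I) = 52 - 4*I)
(359 + U((l*(-2))*Y(-2)))*(-1*(-441)) = (359 + (52 - 4*3*(-2)/(6 - 2)))*(-1*(-441)) = (359 + (52 - (-24)/4))*441 = (359 + (52 - 4*(-3/2)))*441 = (359 + (52 + 6))*441 = (359 + 58)*441 = 417*441 = 183897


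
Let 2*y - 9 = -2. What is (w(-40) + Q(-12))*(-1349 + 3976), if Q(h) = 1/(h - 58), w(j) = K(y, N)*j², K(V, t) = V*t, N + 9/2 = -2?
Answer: -6693598627/70 ≈ -9.5623e+7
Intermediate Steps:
N = -13/2 (N = -9/2 - 2 = -13/2 ≈ -6.5000)
y = 7/2 (y = 9/2 + (½)*(-2) = 9/2 - 1 = 7/2 ≈ 3.5000)
w(j) = -91*j²/4 (w(j) = ((7/2)*(-13/2))*j² = -91*j²/4)
Q(h) = 1/(-58 + h)
(w(-40) + Q(-12))*(-1349 + 3976) = (-91/4*(-40)² + 1/(-58 - 12))*(-1349 + 3976) = (-91/4*1600 + 1/(-70))*2627 = (-36400 - 1/70)*2627 = -2548001/70*2627 = -6693598627/70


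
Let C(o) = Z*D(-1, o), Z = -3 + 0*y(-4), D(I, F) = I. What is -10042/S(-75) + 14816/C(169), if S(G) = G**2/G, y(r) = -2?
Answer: 126814/25 ≈ 5072.6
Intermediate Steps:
Z = -3 (Z = -3 + 0*(-2) = -3 + 0 = -3)
S(G) = G
C(o) = 3 (C(o) = -3*(-1) = 3)
-10042/S(-75) + 14816/C(169) = -10042/(-75) + 14816/3 = -10042*(-1/75) + 14816*(1/3) = 10042/75 + 14816/3 = 126814/25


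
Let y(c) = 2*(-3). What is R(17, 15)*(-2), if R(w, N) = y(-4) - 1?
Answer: 14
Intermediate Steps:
y(c) = -6
R(w, N) = -7 (R(w, N) = -6 - 1 = -7)
R(17, 15)*(-2) = -7*(-2) = 14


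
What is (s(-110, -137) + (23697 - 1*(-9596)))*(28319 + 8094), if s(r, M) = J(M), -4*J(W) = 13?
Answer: 4848718667/4 ≈ 1.2122e+9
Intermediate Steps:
J(W) = -13/4 (J(W) = -1/4*13 = -13/4)
s(r, M) = -13/4
(s(-110, -137) + (23697 - 1*(-9596)))*(28319 + 8094) = (-13/4 + (23697 - 1*(-9596)))*(28319 + 8094) = (-13/4 + (23697 + 9596))*36413 = (-13/4 + 33293)*36413 = (133159/4)*36413 = 4848718667/4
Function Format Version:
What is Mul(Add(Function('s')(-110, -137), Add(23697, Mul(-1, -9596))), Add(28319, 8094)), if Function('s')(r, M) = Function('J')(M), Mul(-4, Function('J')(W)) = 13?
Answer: Rational(4848718667, 4) ≈ 1.2122e+9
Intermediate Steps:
Function('J')(W) = Rational(-13, 4) (Function('J')(W) = Mul(Rational(-1, 4), 13) = Rational(-13, 4))
Function('s')(r, M) = Rational(-13, 4)
Mul(Add(Function('s')(-110, -137), Add(23697, Mul(-1, -9596))), Add(28319, 8094)) = Mul(Add(Rational(-13, 4), Add(23697, Mul(-1, -9596))), Add(28319, 8094)) = Mul(Add(Rational(-13, 4), Add(23697, 9596)), 36413) = Mul(Add(Rational(-13, 4), 33293), 36413) = Mul(Rational(133159, 4), 36413) = Rational(4848718667, 4)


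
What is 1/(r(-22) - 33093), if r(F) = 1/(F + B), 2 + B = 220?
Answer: -196/6486227 ≈ -3.0218e-5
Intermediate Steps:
B = 218 (B = -2 + 220 = 218)
r(F) = 1/(218 + F) (r(F) = 1/(F + 218) = 1/(218 + F))
1/(r(-22) - 33093) = 1/(1/(218 - 22) - 33093) = 1/(1/196 - 33093) = 1/(-6486227/196) = -196/6486227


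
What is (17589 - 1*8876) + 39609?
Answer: 48322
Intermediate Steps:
(17589 - 1*8876) + 39609 = (17589 - 8876) + 39609 = 8713 + 39609 = 48322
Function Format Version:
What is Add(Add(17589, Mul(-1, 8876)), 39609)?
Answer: 48322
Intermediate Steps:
Add(Add(17589, Mul(-1, 8876)), 39609) = Add(Add(17589, -8876), 39609) = Add(8713, 39609) = 48322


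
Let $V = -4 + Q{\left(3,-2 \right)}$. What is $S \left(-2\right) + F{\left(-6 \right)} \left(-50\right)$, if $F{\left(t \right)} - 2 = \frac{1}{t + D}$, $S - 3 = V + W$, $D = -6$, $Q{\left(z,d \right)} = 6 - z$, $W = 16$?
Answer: $- \frac{791}{6} \approx -131.83$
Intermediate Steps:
$V = -1$ ($V = -4 + \left(6 - 3\right) = -4 + 3 = -1$)
$S = 18$ ($S = 3 + \left(-1 + 16\right) = 3 + 15 = 18$)
$F{\left(t \right)} = 2 + \frac{1}{-6 + t}$ ($F{\left(t \right)} = 2 + \frac{1}{t - 6} = 2 + \frac{1}{-6 + t}$)
$S \left(-2\right) + F{\left(-6 \right)} \left(-50\right) = 18 \left(-2\right) + \frac{-11 + 2 \left(-6\right)}{-6 - 6} \left(-50\right) = -36 + \frac{-11 - 12}{-12} \left(-50\right) = -36 + \left(- \frac{1}{12}\right) \left(-23\right) \left(-50\right) = -36 + \frac{23}{12} \left(-50\right) = -36 - \frac{575}{6} = - \frac{791}{6}$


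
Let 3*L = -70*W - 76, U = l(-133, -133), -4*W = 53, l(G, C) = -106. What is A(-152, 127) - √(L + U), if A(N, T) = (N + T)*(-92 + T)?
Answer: -875 - √6402/6 ≈ -888.33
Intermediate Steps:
A(N, T) = (-92 + T)*(N + T)
W = -53/4 (W = -¼*53 = -53/4 ≈ -13.250)
U = -106
L = 1703/6 (L = (-70*(-53/4) - 76)/3 = (1855/2 - 76)/3 = (⅓)*(1703/2) = 1703/6 ≈ 283.83)
A(-152, 127) - √(L + U) = (127² - 92*(-152) - 92*127 - 152*127) - √(1703/6 - 106) = (16129 + 13984 - 11684 - 19304) - √(1067/6) = -875 - √6402/6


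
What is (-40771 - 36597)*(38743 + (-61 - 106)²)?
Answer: -5155184576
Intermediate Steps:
(-40771 - 36597)*(38743 + (-61 - 106)²) = -77368*(38743 + (-167)²) = -77368*(38743 + 27889) = -77368*66632 = -5155184576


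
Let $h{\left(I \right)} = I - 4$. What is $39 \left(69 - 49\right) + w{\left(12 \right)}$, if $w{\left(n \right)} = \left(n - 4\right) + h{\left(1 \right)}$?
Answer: $785$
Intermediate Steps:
$h{\left(I \right)} = -4 + I$ ($h{\left(I \right)} = I - 4 = -4 + I$)
$w{\left(n \right)} = -7 + n$ ($w{\left(n \right)} = \left(n - 4\right) + \left(-4 + 1\right) = \left(-4 + n\right) - 3 = -7 + n$)
$39 \left(69 - 49\right) + w{\left(12 \right)} = 39 \left(69 - 49\right) + \left(-7 + 12\right) = 39 \cdot 20 + 5 = 780 + 5 = 785$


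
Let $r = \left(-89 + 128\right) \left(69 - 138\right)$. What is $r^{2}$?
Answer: $7241481$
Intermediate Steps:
$r = -2691$ ($r = 39 \left(-69\right) = -2691$)
$r^{2} = \left(-2691\right)^{2} = 7241481$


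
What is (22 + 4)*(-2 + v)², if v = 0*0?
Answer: 104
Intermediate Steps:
v = 0
(22 + 4)*(-2 + v)² = (22 + 4)*(-2 + 0)² = 26*(-2)² = 26*4 = 104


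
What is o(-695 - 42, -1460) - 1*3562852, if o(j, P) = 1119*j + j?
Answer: -4388292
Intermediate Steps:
o(j, P) = 1120*j
o(-695 - 42, -1460) - 1*3562852 = 1120*(-695 - 42) - 1*3562852 = 1120*(-737) - 3562852 = -825440 - 3562852 = -4388292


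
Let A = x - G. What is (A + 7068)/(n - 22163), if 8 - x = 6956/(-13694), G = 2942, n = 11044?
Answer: -28308976/76131793 ≈ -0.37184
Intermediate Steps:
x = 58254/6847 (x = 8 - 6956/(-13694) = 8 - 6956*(-1)/13694 = 8 - 1*(-3478/6847) = 8 + 3478/6847 = 58254/6847 ≈ 8.5080)
A = -20085620/6847 (A = 58254/6847 - 1*2942 = 58254/6847 - 2942 = -20085620/6847 ≈ -2933.5)
(A + 7068)/(n - 22163) = (-20085620/6847 + 7068)/(11044 - 22163) = (28308976/6847)/(-11119) = (28308976/6847)*(-1/11119) = -28308976/76131793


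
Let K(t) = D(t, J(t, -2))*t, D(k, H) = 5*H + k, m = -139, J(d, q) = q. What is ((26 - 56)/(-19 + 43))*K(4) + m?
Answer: -109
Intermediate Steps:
D(k, H) = k + 5*H
K(t) = t*(-10 + t) (K(t) = (t + 5*(-2))*t = (t - 10)*t = (-10 + t)*t = t*(-10 + t))
((26 - 56)/(-19 + 43))*K(4) + m = ((26 - 56)/(-19 + 43))*(4*(-10 + 4)) - 139 = (-30/24)*(4*(-6)) - 139 = -30*1/24*(-24) - 139 = -5/4*(-24) - 139 = 30 - 139 = -109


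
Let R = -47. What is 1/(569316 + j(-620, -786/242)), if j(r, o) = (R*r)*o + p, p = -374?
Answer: 121/57389962 ≈ 2.1084e-6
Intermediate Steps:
j(r, o) = -374 - 47*o*r (j(r, o) = (-47*r)*o - 374 = -47*o*r - 374 = -374 - 47*o*r)
1/(569316 + j(-620, -786/242)) = 1/(569316 + (-374 - 47*(-786/242)*(-620))) = 1/(569316 + (-374 - 47*(-786*1/242)*(-620))) = 1/(569316 + (-374 - 47*(-393/121)*(-620))) = 1/(569316 + (-374 - 11452020/121)) = 1/(569316 - 11497274/121) = 1/(57389962/121) = 121/57389962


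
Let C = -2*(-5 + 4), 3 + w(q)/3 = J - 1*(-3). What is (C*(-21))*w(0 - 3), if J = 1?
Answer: -126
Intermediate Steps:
w(q) = 3 (w(q) = -9 + 3*(1 - 1*(-3)) = -9 + 3*(1 + 3) = -9 + 3*4 = -9 + 12 = 3)
C = 2 (C = -2*(-1) = 2)
(C*(-21))*w(0 - 3) = (2*(-21))*3 = -42*3 = -126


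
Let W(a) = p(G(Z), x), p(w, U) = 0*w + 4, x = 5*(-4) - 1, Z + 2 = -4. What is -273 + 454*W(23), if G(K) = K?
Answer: 1543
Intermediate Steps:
Z = -6 (Z = -2 - 4 = -6)
x = -21 (x = -20 - 1 = -21)
p(w, U) = 4 (p(w, U) = 0 + 4 = 4)
W(a) = 4
-273 + 454*W(23) = -273 + 454*4 = -273 + 1816 = 1543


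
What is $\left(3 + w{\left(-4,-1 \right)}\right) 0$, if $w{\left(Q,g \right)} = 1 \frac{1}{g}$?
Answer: $0$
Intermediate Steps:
$w{\left(Q,g \right)} = \frac{1}{g}$
$\left(3 + w{\left(-4,-1 \right)}\right) 0 = \left(3 + \frac{1}{-1}\right) 0 = \left(3 - 1\right) 0 = 2 \cdot 0 = 0$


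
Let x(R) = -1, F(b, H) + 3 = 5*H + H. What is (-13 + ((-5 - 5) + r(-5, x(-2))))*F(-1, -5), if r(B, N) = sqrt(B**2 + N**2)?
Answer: 759 - 33*sqrt(26) ≈ 590.73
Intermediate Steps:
F(b, H) = -3 + 6*H (F(b, H) = -3 + (5*H + H) = -3 + 6*H)
(-13 + ((-5 - 5) + r(-5, x(-2))))*F(-1, -5) = (-13 + ((-5 - 5) + sqrt((-5)**2 + (-1)**2)))*(-3 + 6*(-5)) = (-13 + (-10 + sqrt(25 + 1)))*(-3 - 30) = (-13 + (-10 + sqrt(26)))*(-33) = (-23 + sqrt(26))*(-33) = 759 - 33*sqrt(26)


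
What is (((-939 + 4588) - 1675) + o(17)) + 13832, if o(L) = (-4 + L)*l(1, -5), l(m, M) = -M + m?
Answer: 15884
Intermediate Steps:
l(m, M) = m - M
o(L) = -24 + 6*L (o(L) = (-4 + L)*(1 - 1*(-5)) = (-4 + L)*(1 + 5) = (-4 + L)*6 = -24 + 6*L)
(((-939 + 4588) - 1675) + o(17)) + 13832 = (((-939 + 4588) - 1675) + (-24 + 6*17)) + 13832 = ((3649 - 1675) + (-24 + 102)) + 13832 = (1974 + 78) + 13832 = 2052 + 13832 = 15884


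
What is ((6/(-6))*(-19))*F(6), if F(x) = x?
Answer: 114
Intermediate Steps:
((6/(-6))*(-19))*F(6) = ((6/(-6))*(-19))*6 = ((6*(-⅙))*(-19))*6 = -1*(-19)*6 = 19*6 = 114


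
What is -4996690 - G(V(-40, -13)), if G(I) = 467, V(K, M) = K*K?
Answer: -4997157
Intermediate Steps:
V(K, M) = K²
-4996690 - G(V(-40, -13)) = -4996690 - 1*467 = -4996690 - 467 = -4997157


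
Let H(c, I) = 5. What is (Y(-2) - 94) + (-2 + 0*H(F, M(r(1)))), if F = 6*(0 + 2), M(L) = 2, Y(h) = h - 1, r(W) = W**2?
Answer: -99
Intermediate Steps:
Y(h) = -1 + h
F = 12 (F = 6*2 = 12)
(Y(-2) - 94) + (-2 + 0*H(F, M(r(1)))) = ((-1 - 2) - 94) + (-2 + 0*5) = (-3 - 94) + (-2 + 0) = -97 - 2 = -99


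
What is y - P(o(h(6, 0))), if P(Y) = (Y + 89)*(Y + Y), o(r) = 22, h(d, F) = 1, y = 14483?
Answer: 9599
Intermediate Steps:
P(Y) = 2*Y*(89 + Y) (P(Y) = (89 + Y)*(2*Y) = 2*Y*(89 + Y))
y - P(o(h(6, 0))) = 14483 - 2*22*(89 + 22) = 14483 - 2*22*111 = 14483 - 1*4884 = 14483 - 4884 = 9599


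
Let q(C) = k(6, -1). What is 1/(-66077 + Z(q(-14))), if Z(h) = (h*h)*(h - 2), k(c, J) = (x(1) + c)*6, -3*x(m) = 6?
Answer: -1/53405 ≈ -1.8725e-5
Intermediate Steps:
x(m) = -2 (x(m) = -⅓*6 = -2)
k(c, J) = -12 + 6*c (k(c, J) = (-2 + c)*6 = -12 + 6*c)
q(C) = 24 (q(C) = -12 + 6*6 = -12 + 36 = 24)
Z(h) = h²*(-2 + h)
1/(-66077 + Z(q(-14))) = 1/(-66077 + 24²*(-2 + 24)) = 1/(-66077 + 576*22) = 1/(-66077 + 12672) = 1/(-53405) = -1/53405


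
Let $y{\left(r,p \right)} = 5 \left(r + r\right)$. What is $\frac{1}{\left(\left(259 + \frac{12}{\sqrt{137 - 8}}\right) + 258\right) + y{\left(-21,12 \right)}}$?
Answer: $\frac{13201}{4052659} - \frac{4 \sqrt{129}}{4052659} \approx 0.0032462$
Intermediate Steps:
$y{\left(r,p \right)} = 10 r$ ($y{\left(r,p \right)} = 5 \cdot 2 r = 10 r$)
$\frac{1}{\left(\left(259 + \frac{12}{\sqrt{137 - 8}}\right) + 258\right) + y{\left(-21,12 \right)}} = \frac{1}{\left(\left(259 + \frac{12}{\sqrt{137 - 8}}\right) + 258\right) + 10 \left(-21\right)} = \frac{1}{\left(\left(259 + \frac{12}{\sqrt{129}}\right) + 258\right) - 210} = \frac{1}{\left(\left(259 + 12 \frac{\sqrt{129}}{129}\right) + 258\right) - 210} = \frac{1}{\left(\left(259 + \frac{4 \sqrt{129}}{43}\right) + 258\right) - 210} = \frac{1}{\left(517 + \frac{4 \sqrt{129}}{43}\right) - 210} = \frac{1}{307 + \frac{4 \sqrt{129}}{43}}$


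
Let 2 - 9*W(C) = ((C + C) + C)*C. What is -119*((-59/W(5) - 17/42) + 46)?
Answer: -2755649/438 ≈ -6291.4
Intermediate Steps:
W(C) = 2/9 - C²/3 (W(C) = 2/9 - ((C + C) + C)*C/9 = 2/9 - (2*C + C)*C/9 = 2/9 - 3*C*C/9 = 2/9 - C²/3)
-119*((-59/W(5) - 17/42) + 46) = -119*((-59/(2/9 - ⅓*5²) - 17/42) + 46) = -119*((-59/(2/9 - ⅓*25) - 17*1/42) + 46) = -119*((-59/(2/9 - 25/3) - 17/42) + 46) = -119*((-59/(-73/9) - 17/42) + 46) = -119*((-59*(-9/73) - 17/42) + 46) = -119*((531/73 - 17/42) + 46) = -119*(21061/3066 + 46) = -119*162097/3066 = -2755649/438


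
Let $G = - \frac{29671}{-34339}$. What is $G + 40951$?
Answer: $\frac{1406246060}{34339} \approx 40952.0$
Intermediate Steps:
$G = \frac{29671}{34339}$ ($G = \left(-29671\right) \left(- \frac{1}{34339}\right) = \frac{29671}{34339} \approx 0.86406$)
$G + 40951 = \frac{29671}{34339} + 40951 = \frac{1406246060}{34339}$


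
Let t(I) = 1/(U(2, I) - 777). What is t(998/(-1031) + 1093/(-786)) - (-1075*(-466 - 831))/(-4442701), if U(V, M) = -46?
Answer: 1143045624/3656342923 ≈ 0.31262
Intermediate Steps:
t(I) = -1/823 (t(I) = 1/(-46 - 777) = 1/(-823) = -1/823)
t(998/(-1031) + 1093/(-786)) - (-1075*(-466 - 831))/(-4442701) = -1/823 - (-1075*(-466 - 831))/(-4442701) = -1/823 - (-1075*(-1297))*(-1)/4442701 = -1/823 - 1394275*(-1)/4442701 = -1/823 - 1*(-1394275/4442701) = -1/823 + 1394275/4442701 = 1143045624/3656342923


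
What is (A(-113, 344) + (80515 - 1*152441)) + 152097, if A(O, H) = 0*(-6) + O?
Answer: 80058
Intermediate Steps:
A(O, H) = O (A(O, H) = 0 + O = O)
(A(-113, 344) + (80515 - 1*152441)) + 152097 = (-113 + (80515 - 1*152441)) + 152097 = (-113 + (80515 - 152441)) + 152097 = (-113 - 71926) + 152097 = -72039 + 152097 = 80058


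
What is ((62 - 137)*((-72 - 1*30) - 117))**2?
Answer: 269780625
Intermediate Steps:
((62 - 137)*((-72 - 1*30) - 117))**2 = (-75*((-72 - 30) - 117))**2 = (-75*(-102 - 117))**2 = (-75*(-219))**2 = 16425**2 = 269780625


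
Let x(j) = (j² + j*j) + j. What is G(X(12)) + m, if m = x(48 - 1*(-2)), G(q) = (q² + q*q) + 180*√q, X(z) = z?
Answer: 5338 + 360*√3 ≈ 5961.5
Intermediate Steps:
x(j) = j + 2*j² (x(j) = (j² + j²) + j = 2*j² + j = j + 2*j²)
G(q) = 2*q² + 180*√q (G(q) = (q² + q²) + 180*√q = 2*q² + 180*√q)
m = 5050 (m = (48 - 1*(-2))*(1 + 2*(48 - 1*(-2))) = (48 + 2)*(1 + 2*(48 + 2)) = 50*(1 + 2*50) = 50*(1 + 100) = 50*101 = 5050)
G(X(12)) + m = (2*12² + 180*√12) + 5050 = (2*144 + 180*(2*√3)) + 5050 = (288 + 360*√3) + 5050 = 5338 + 360*√3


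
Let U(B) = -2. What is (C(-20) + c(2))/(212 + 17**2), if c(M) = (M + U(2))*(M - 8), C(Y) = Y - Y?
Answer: 0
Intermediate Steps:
C(Y) = 0
c(M) = (-8 + M)*(-2 + M) (c(M) = (M - 2)*(M - 8) = (-2 + M)*(-8 + M) = (-8 + M)*(-2 + M))
(C(-20) + c(2))/(212 + 17**2) = (0 + (16 + 2**2 - 10*2))/(212 + 17**2) = (0 + (16 + 4 - 20))/(212 + 289) = (0 + 0)/501 = 0*(1/501) = 0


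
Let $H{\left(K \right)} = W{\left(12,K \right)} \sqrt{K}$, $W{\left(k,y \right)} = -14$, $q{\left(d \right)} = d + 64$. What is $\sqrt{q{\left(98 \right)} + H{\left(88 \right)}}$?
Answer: $\sqrt{162 - 28 \sqrt{22}} \approx 5.5379$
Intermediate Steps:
$q{\left(d \right)} = 64 + d$
$H{\left(K \right)} = - 14 \sqrt{K}$
$\sqrt{q{\left(98 \right)} + H{\left(88 \right)}} = \sqrt{\left(64 + 98\right) - 14 \sqrt{88}} = \sqrt{162 - 14 \cdot 2 \sqrt{22}} = \sqrt{162 - 28 \sqrt{22}}$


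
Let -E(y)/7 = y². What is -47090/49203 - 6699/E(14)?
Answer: 5408233/1377684 ≈ 3.9256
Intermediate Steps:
E(y) = -7*y²
-47090/49203 - 6699/E(14) = -47090/49203 - 6699/((-7*14²)) = -47090*1/49203 - 6699/((-7*196)) = -47090/49203 - 6699/(-1372) = -47090/49203 - 6699*(-1/1372) = -47090/49203 + 957/196 = 5408233/1377684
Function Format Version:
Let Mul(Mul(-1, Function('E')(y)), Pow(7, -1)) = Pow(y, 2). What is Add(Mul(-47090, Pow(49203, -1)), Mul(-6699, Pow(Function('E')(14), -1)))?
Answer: Rational(5408233, 1377684) ≈ 3.9256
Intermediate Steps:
Function('E')(y) = Mul(-7, Pow(y, 2))
Add(Mul(-47090, Pow(49203, -1)), Mul(-6699, Pow(Function('E')(14), -1))) = Add(Mul(-47090, Pow(49203, -1)), Mul(-6699, Pow(Mul(-7, Pow(14, 2)), -1))) = Add(Mul(-47090, Rational(1, 49203)), Mul(-6699, Pow(Mul(-7, 196), -1))) = Add(Rational(-47090, 49203), Mul(-6699, Pow(-1372, -1))) = Add(Rational(-47090, 49203), Mul(-6699, Rational(-1, 1372))) = Add(Rational(-47090, 49203), Rational(957, 196)) = Rational(5408233, 1377684)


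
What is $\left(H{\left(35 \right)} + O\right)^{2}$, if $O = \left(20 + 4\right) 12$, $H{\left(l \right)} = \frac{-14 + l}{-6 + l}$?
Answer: $\frac{70107129}{841} \approx 83362.0$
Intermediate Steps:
$H{\left(l \right)} = \frac{-14 + l}{-6 + l}$
$O = 288$ ($O = 24 \cdot 12 = 288$)
$\left(H{\left(35 \right)} + O\right)^{2} = \left(\frac{-14 + 35}{-6 + 35} + 288\right)^{2} = \left(\frac{1}{29} \cdot 21 + 288\right)^{2} = \left(\frac{21}{29} + 288\right)^{2} = \left(\frac{8373}{29}\right)^{2} = \frac{70107129}{841}$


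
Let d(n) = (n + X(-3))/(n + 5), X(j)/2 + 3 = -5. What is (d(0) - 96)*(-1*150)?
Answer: 14880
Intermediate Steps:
X(j) = -16 (X(j) = -6 + 2*(-5) = -6 - 10 = -16)
d(n) = (-16 + n)/(5 + n) (d(n) = (n - 16)/(n + 5) = (-16 + n)/(5 + n))
(d(0) - 96)*(-1*150) = ((-16 + 0)/(5 + 0) - 96)*(-1*150) = (-16/5 - 96)*(-150) = -496/5*(-150) = 14880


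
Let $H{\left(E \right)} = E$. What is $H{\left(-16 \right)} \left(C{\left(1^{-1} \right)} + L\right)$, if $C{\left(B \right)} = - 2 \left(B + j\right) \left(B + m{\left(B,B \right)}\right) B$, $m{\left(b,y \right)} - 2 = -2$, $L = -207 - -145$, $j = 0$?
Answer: $1024$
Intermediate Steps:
$L = -62$ ($L = -207 + 145 = -62$)
$m{\left(b,y \right)} = 0$ ($m{\left(b,y \right)} = 2 - 2 = 0$)
$C{\left(B \right)} = - 2 B^{3}$ ($C{\left(B \right)} = - 2 \left(B + 0\right) \left(B + 0\right) B = - 2 B B B = - 2 B^{2} B = - 2 B^{3}$)
$H{\left(-16 \right)} \left(C{\left(1^{-1} \right)} + L\right) = - 16 \left(- 2 \left(1^{-1}\right)^{3} - 62\right) = - 16 \left(- 2 \cdot 1^{3} - 62\right) = - 16 \left(\left(-2\right) 1 - 62\right) = - 16 \left(-2 - 62\right) = \left(-16\right) \left(-64\right) = 1024$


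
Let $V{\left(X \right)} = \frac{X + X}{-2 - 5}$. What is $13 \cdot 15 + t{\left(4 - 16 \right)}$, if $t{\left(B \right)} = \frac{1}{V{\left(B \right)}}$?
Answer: $\frac{4687}{24} \approx 195.29$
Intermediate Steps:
$V{\left(X \right)} = - \frac{2 X}{7}$ ($V{\left(X \right)} = \frac{2 X}{-7} = 2 X \left(- \frac{1}{7}\right) = - \frac{2 X}{7}$)
$t{\left(B \right)} = - \frac{7}{2 B}$ ($t{\left(B \right)} = \frac{1}{\left(- \frac{2}{7}\right) B} = - \frac{7}{2 B}$)
$13 \cdot 15 + t{\left(4 - 16 \right)} = 13 \cdot 15 - \frac{7}{2 \left(4 - 16\right)} = 195 - \frac{7}{2 \left(4 - 16\right)} = 195 - \frac{7}{2 \left(-12\right)} = 195 - - \frac{7}{24} = 195 + \frac{7}{24} = \frac{4687}{24}$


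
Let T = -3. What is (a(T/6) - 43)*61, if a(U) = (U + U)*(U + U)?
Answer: -2562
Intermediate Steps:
a(U) = 4*U² (a(U) = (2*U)*(2*U) = 4*U²)
(a(T/6) - 43)*61 = (4*(-3/6)² - 43)*61 = (4*(-3*⅙)² - 43)*61 = (4*(-½)² - 43)*61 = (4*(¼) - 43)*61 = (1 - 43)*61 = -42*61 = -2562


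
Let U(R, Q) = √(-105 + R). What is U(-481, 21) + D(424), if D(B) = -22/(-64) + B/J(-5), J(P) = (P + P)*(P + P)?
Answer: 3667/800 + I*√586 ≈ 4.5837 + 24.207*I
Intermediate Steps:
J(P) = 4*P² (J(P) = (2*P)*(2*P) = 4*P²)
D(B) = 11/32 + B/100 (D(B) = -22/(-64) + B/((4*(-5)²)) = -22*(-1/64) + B/((4*25)) = 11/32 + B/100)
U(-481, 21) + D(424) = √(-105 - 481) + (11/32 + (1/100)*424) = √(-586) + (11/32 + 106/25) = I*√586 + 3667/800 = 3667/800 + I*√586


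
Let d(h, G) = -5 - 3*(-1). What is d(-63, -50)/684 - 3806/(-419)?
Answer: 1301233/143298 ≈ 9.0806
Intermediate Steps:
d(h, G) = -2 (d(h, G) = -5 + 3 = -2)
d(-63, -50)/684 - 3806/(-419) = -2/684 - 3806/(-419) = -2*1/684 - 3806*(-1/419) = -1/342 + 3806/419 = 1301233/143298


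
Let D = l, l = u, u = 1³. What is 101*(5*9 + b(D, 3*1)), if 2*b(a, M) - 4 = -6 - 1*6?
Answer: 4141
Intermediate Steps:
u = 1
l = 1
D = 1
b(a, M) = -4 (b(a, M) = 2 + (-6 - 1*6)/2 = 2 + (-6 - 6)/2 = 2 + (½)*(-12) = 2 - 6 = -4)
101*(5*9 + b(D, 3*1)) = 101*(5*9 - 4) = 101*(45 - 4) = 101*41 = 4141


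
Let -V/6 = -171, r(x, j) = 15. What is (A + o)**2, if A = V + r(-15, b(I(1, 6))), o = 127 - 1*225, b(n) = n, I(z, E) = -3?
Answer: 889249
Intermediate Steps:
V = 1026 (V = -6*(-171) = 1026)
o = -98 (o = 127 - 225 = -98)
A = 1041 (A = 1026 + 15 = 1041)
(A + o)**2 = (1041 - 98)**2 = 943**2 = 889249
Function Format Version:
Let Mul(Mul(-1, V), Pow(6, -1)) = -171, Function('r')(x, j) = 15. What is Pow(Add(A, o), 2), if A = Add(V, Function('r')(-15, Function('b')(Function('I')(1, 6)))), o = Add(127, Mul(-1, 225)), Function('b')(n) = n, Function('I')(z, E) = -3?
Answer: 889249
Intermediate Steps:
V = 1026 (V = Mul(-6, -171) = 1026)
o = -98 (o = Add(127, -225) = -98)
A = 1041 (A = Add(1026, 15) = 1041)
Pow(Add(A, o), 2) = Pow(Add(1041, -98), 2) = Pow(943, 2) = 889249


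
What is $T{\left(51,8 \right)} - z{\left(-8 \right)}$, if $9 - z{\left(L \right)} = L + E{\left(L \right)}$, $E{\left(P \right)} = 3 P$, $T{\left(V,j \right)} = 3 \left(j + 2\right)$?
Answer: $-11$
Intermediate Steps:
$T{\left(V,j \right)} = 6 + 3 j$ ($T{\left(V,j \right)} = 3 \left(2 + j\right) = 6 + 3 j$)
$z{\left(L \right)} = 9 - 4 L$ ($z{\left(L \right)} = 9 - \left(L + 3 L\right) = 9 - 4 L$)
$T{\left(51,8 \right)} - z{\left(-8 \right)} = \left(6 + 3 \cdot 8\right) - \left(9 - -32\right) = \left(6 + 24\right) - \left(9 + 32\right) = 30 - 41 = -11$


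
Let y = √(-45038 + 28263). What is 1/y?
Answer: -I*√671/3355 ≈ -0.0077209*I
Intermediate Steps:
y = 5*I*√671 (y = √(-16775) = 5*I*√671 ≈ 129.52*I)
1/y = 1/(5*I*√671) = -I*√671/3355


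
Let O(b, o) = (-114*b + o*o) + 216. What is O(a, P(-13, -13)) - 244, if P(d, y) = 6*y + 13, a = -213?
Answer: 28479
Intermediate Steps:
P(d, y) = 13 + 6*y
O(b, o) = 216 + o**2 - 114*b (O(b, o) = (-114*b + o**2) + 216 = (o**2 - 114*b) + 216 = 216 + o**2 - 114*b)
O(a, P(-13, -13)) - 244 = (216 + (13 + 6*(-13))**2 - 114*(-213)) - 244 = (216 + (13 - 78)**2 + 24282) - 244 = (216 + (-65)**2 + 24282) - 244 = (216 + 4225 + 24282) - 244 = 28723 - 244 = 28479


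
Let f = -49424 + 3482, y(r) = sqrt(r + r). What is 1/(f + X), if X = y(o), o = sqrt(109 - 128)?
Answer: 1/(-45942 + sqrt(2)*19**(1/4)*sqrt(I)) ≈ -2.1768e-5 - 9.9e-10*I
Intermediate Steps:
o = I*sqrt(19) (o = sqrt(-19) = I*sqrt(19) ≈ 4.3589*I)
y(r) = sqrt(2)*sqrt(r) (y(r) = sqrt(2*r) = sqrt(2)*sqrt(r))
X = sqrt(2)*19**(1/4)*sqrt(I) (X = sqrt(2)*sqrt(I*sqrt(19)) = sqrt(2)*(19**(1/4)*sqrt(I)) = sqrt(2)*19**(1/4)*sqrt(I) ≈ 2.0878 + 2.0878*I)
f = -45942
1/(f + X) = 1/(-45942 + 19**(1/4)*(1 + I))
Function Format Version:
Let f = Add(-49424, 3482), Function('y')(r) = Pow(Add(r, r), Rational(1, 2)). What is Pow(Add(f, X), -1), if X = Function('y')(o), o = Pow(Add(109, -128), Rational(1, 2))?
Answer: Pow(Add(-45942, Mul(Pow(2, Rational(1, 2)), Pow(19, Rational(1, 4)), Pow(I, Rational(1, 2)))), -1) ≈ Add(-2.1768e-5, Mul(-9.9e-10, I))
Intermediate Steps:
o = Mul(I, Pow(19, Rational(1, 2))) (o = Pow(-19, Rational(1, 2)) = Mul(I, Pow(19, Rational(1, 2))) ≈ Mul(4.3589, I))
Function('y')(r) = Mul(Pow(2, Rational(1, 2)), Pow(r, Rational(1, 2))) (Function('y')(r) = Pow(Mul(2, r), Rational(1, 2)) = Mul(Pow(2, Rational(1, 2)), Pow(r, Rational(1, 2))))
X = Mul(Pow(2, Rational(1, 2)), Pow(19, Rational(1, 4)), Pow(I, Rational(1, 2))) (X = Mul(Pow(2, Rational(1, 2)), Pow(Mul(I, Pow(19, Rational(1, 2))), Rational(1, 2))) = Mul(Pow(2, Rational(1, 2)), Mul(Pow(19, Rational(1, 4)), Pow(I, Rational(1, 2)))) = Mul(Pow(2, Rational(1, 2)), Pow(19, Rational(1, 4)), Pow(I, Rational(1, 2))) ≈ Add(2.0878, Mul(2.0878, I)))
f = -45942
Pow(Add(f, X), -1) = Pow(Add(-45942, Mul(Pow(19, Rational(1, 4)), Add(1, I))), -1)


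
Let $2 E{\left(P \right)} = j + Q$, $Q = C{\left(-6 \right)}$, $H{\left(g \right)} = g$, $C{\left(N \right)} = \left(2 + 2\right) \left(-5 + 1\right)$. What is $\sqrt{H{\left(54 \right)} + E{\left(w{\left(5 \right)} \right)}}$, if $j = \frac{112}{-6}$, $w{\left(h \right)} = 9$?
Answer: $\frac{\sqrt{330}}{3} \approx 6.0553$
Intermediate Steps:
$C{\left(N \right)} = -16$ ($C{\left(N \right)} = 4 \left(-4\right) = -16$)
$j = - \frac{56}{3}$ ($j = 112 \left(- \frac{1}{6}\right) = - \frac{56}{3} \approx -18.667$)
$Q = -16$
$E{\left(P \right)} = - \frac{52}{3}$ ($E{\left(P \right)} = \frac{- \frac{56}{3} - 16}{2} = \frac{1}{2} \left(- \frac{104}{3}\right) = - \frac{52}{3}$)
$\sqrt{H{\left(54 \right)} + E{\left(w{\left(5 \right)} \right)}} = \sqrt{54 - \frac{52}{3}} = \sqrt{\frac{110}{3}} = \frac{\sqrt{330}}{3}$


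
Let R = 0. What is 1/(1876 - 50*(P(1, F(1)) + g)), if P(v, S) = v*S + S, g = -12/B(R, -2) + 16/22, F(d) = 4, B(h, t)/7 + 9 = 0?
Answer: 231/330356 ≈ 0.00069925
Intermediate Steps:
B(h, t) = -63 (B(h, t) = -63 + 7*0 = -63 + 0 = -63)
g = 212/231 (g = -12/(-63) + 16/22 = -12*(-1/63) + 16*(1/22) = 4/21 + 8/11 = 212/231 ≈ 0.91775)
P(v, S) = S + S*v (P(v, S) = S*v + S = S + S*v)
1/(1876 - 50*(P(1, F(1)) + g)) = 1/(1876 - 50*(4*(1 + 1) + 212/231)) = 1/(1876 - 50*(4*2 + 212/231)) = 1/(1876 - 50*(8 + 212/231)) = 1/(1876 - 50*2060/231) = 1/(1876 - 103000/231) = 1/(330356/231) = 231/330356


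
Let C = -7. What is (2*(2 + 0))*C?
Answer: -28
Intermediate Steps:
(2*(2 + 0))*C = (2*(2 + 0))*(-7) = (2*2)*(-7) = 4*(-7) = -28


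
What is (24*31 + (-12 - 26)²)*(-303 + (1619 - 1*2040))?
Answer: -1584112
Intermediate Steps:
(24*31 + (-12 - 26)²)*(-303 + (1619 - 1*2040)) = (744 + (-38)²)*(-303 + (1619 - 2040)) = (744 + 1444)*(-303 - 421) = 2188*(-724) = -1584112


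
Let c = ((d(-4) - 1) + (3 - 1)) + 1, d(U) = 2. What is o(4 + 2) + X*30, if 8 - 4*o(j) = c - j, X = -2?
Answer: -115/2 ≈ -57.500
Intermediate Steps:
c = 4 (c = ((2 - 1) + (3 - 1)) + 1 = (1 + 2) + 1 = 3 + 1 = 4)
o(j) = 1 + j/4 (o(j) = 2 - (4 - j)/4 = 2 + (-1 + j/4) = 1 + j/4)
o(4 + 2) + X*30 = (1 + (4 + 2)/4) - 2*30 = (1 + (¼)*6) - 60 = (1 + 3/2) - 60 = 5/2 - 60 = -115/2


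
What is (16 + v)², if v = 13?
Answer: 841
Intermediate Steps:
(16 + v)² = (16 + 13)² = 29² = 841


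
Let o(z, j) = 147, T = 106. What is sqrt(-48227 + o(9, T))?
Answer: 4*I*sqrt(3005) ≈ 219.27*I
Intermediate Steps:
sqrt(-48227 + o(9, T)) = sqrt(-48227 + 147) = sqrt(-48080) = 4*I*sqrt(3005)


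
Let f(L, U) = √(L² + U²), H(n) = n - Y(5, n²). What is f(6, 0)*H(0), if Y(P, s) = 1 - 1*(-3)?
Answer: -24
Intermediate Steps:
Y(P, s) = 4 (Y(P, s) = 1 + 3 = 4)
H(n) = -4 + n (H(n) = n - 1*4 = n - 4 = -4 + n)
f(6, 0)*H(0) = √(6² + 0²)*(-4 + 0) = √(36 + 0)*(-4) = √36*(-4) = 6*(-4) = -24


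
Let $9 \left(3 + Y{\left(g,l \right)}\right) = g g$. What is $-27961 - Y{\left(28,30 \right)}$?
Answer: $- \frac{252406}{9} \approx -28045.0$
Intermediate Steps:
$Y{\left(g,l \right)} = -3 + \frac{g^{2}}{9}$ ($Y{\left(g,l \right)} = -3 + \frac{g g}{9} = -3 + \frac{g^{2}}{9}$)
$-27961 - Y{\left(28,30 \right)} = -27961 - \left(-3 + \frac{28^{2}}{9}\right) = -27961 - \left(-3 + \frac{1}{9} \cdot 784\right) = -27961 - \left(-3 + \frac{784}{9}\right) = -27961 - \frac{757}{9} = - \frac{252406}{9}$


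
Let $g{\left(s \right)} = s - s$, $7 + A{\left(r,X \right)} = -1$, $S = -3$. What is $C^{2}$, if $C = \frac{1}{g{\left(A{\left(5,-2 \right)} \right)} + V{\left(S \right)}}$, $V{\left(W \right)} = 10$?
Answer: $\frac{1}{100} \approx 0.01$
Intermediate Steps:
$A{\left(r,X \right)} = -8$ ($A{\left(r,X \right)} = -7 - 1 = -8$)
$g{\left(s \right)} = 0$
$C = \frac{1}{10}$ ($C = \frac{1}{0 + 10} = \frac{1}{10} \approx 0.1$)
$C^{2} = \left(\frac{1}{10}\right)^{2} = \frac{1}{100}$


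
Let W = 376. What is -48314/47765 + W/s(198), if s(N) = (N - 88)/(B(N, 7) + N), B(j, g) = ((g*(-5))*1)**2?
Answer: 2555125318/525415 ≈ 4863.1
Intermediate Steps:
B(j, g) = 25*g**2 (B(j, g) = (-5*g*1)**2 = (-5*g)**2 = 25*g**2)
s(N) = (-88 + N)/(1225 + N) (s(N) = (N - 88)/(25*7**2 + N) = (-88 + N)/(25*49 + N) = (-88 + N)/(1225 + N))
-48314/47765 + W/s(198) = -48314/47765 + 376/(((-88 + 198)/(1225 + 198))) = -48314*1/47765 + 376/((110/1423)) = -48314/47765 + 376/(((1/1423)*110)) = -48314/47765 + 376/(110/1423) = -48314/47765 + 376*(1423/110) = -48314/47765 + 267524/55 = 2555125318/525415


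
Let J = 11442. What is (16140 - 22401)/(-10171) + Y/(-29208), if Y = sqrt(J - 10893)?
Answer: 6261/10171 - sqrt(61)/9736 ≈ 0.61477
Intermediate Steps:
Y = 3*sqrt(61) (Y = sqrt(11442 - 10893) = sqrt(549) = 3*sqrt(61) ≈ 23.431)
(16140 - 22401)/(-10171) + Y/(-29208) = (16140 - 22401)/(-10171) + (3*sqrt(61))/(-29208) = -6261*(-1/10171) + (3*sqrt(61))*(-1/29208) = 6261/10171 - sqrt(61)/9736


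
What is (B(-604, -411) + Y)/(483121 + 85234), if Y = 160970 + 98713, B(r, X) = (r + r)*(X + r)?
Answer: 1485803/568355 ≈ 2.6142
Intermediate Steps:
B(r, X) = 2*r*(X + r) (B(r, X) = (2*r)*(X + r) = 2*r*(X + r))
Y = 259683
(B(-604, -411) + Y)/(483121 + 85234) = (2*(-604)*(-411 - 604) + 259683)/(483121 + 85234) = (2*(-604)*(-1015) + 259683)/568355 = (1226120 + 259683)*(1/568355) = 1485803*(1/568355) = 1485803/568355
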